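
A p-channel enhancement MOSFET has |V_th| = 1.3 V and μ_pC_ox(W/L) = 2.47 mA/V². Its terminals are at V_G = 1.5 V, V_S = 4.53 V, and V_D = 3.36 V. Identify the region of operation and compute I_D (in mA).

Triode; I_D = 3.31 mA

V_SG = V_S − V_G = 4.53 − 1.5 = 3.03 V; V_SD = V_S − V_D = 4.53 − 3.36 = 1.17 V.
V_ov = V_SG − |V_th| = 3.03 − 1.3 = 1.73 V.
Since V_SD = 1.17 V < V_ov = 1.73 V, the device is in the triode region.
I_D = k_p [V_ov · V_SD − ½ V_SD²] = 2.47 × [1.73 × 1.17 − 0.5 × 1.17²] = 3.31 mA.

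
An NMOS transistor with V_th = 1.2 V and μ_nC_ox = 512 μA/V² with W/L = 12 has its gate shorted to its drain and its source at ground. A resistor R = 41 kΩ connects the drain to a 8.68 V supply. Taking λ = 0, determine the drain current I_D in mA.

I_D = 0.177 mA

With gate tied to drain, V_GS = V_DS ≥ V_GS − V_th, so the device is in saturation.
k_n = μ_nC_ox · (W/L) = 6.144 mA/V².
KCL at the drain: ½ k_n (V_GS − V_th)² = (V_DD − V_GS)/R.
Let x = V_GS − 1.2. Then 126 x² + x − 7.48 = 0, giving x = 0.24 V (positive root), so V_GS = 1.44 V.
I_D = (V_DD − V_GS)/R = (8.68 − 1.44) / 41 = 0.177 mA.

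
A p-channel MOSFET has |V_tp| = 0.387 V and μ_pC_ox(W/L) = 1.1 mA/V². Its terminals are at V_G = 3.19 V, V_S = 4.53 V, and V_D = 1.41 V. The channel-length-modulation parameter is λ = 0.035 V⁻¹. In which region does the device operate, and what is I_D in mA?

V_SG = V_S − V_G = 4.53 − 3.19 = 1.34 V; V_SD = V_S − V_D = 4.53 − 1.41 = 3.12 V.
V_ov = V_SG − |V_tp| = 1.34 − 0.387 = 0.953 V.
Since V_SD = 3.12 V ≥ V_ov = 0.953 V, the device is in saturation.
I_D = ½ k_p V_ov² (1 + λ V_SD) = 0.5 × 1.1 × 0.953² × (1 + 0.035 × 3.12) = 0.554 mA.

Saturation; I_D = 0.554 mA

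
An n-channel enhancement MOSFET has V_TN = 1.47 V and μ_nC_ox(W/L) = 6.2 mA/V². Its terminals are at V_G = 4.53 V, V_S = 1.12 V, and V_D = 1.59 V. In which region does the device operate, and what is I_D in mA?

V_GS = V_G − V_S = 4.53 − 1.12 = 3.41 V; V_DS = V_D − V_S = 1.59 − 1.12 = 0.47 V.
V_ov = V_GS − V_TN = 3.41 − 1.47 = 1.94 V.
Since V_DS = 0.47 V < V_ov = 1.94 V, the device is in the triode region.
I_D = k_n [V_ov · V_DS − ½ V_DS²] = 6.2 × [1.94 × 0.47 − 0.5 × 0.47²] = 4.97 mA.

Triode; I_D = 4.97 mA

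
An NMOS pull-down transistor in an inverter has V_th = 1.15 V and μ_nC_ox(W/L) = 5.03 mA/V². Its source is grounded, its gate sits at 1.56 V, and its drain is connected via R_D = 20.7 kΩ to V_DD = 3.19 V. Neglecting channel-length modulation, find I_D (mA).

V_GS = V_G = 1.56 V, so V_ov = 1.56 − 1.15 = 0.41 V.
Assume saturation: I_D = ½ k_n V_ov² = 0.5 × 5.03 × 0.41² = 0.423 mA, giving V_DS = V_DD − I_D R_D = 3.19 − 0.423 × 20.7 = -5.56 V.
But -5.56 V < V_ov = 0.41 V, so the device is actually in triode.
In triode I_D = k_n[V_ov V_DS − ½ V_DS²] and I_D = (V_DD − V_DS)/R_D. Equating: 52.1 V_DS² − 43.69 V_DS + 3.19 = 0, giving V_DS = 0.0808 V (the root below V_ov).
I_D = (3.19 − 0.0808) / 20.7 = 0.15 mA.

I_D = 0.150 mA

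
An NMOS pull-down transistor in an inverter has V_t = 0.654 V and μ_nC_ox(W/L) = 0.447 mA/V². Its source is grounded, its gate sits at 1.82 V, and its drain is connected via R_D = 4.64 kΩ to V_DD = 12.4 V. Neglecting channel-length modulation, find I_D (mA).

V_GS = V_G = 1.82 V, so V_ov = 1.82 − 0.654 = 1.17 V.
Assume saturation: I_D = ½ k_n V_ov² = 0.5 × 0.447 × 1.17² = 0.304 mA, giving V_DS = V_DD − I_D R_D = 12.4 − 0.304 × 4.64 = 11 V.
V_DS = 11 V ≥ V_ov = 1.17 V, confirming saturation.

I_D = 0.304 mA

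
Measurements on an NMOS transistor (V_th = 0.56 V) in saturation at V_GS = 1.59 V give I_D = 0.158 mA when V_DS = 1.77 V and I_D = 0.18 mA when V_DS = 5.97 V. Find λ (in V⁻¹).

λ = 0.0352 V⁻¹

With V_GS fixed, I_D ∝ (1 + λ V_DS) in saturation, so I_D2/I_D1 = (1 + λ V_DS2)/(1 + λ V_DS1).
0.18/0.158 = 1.139 = (1 + 5.97 λ)/(1 + 1.77 λ).
Solving: λ (I_D1 V_DS2 − I_D2 V_DS1) = I_D2 − I_D1, so λ = (0.18 − 0.158) / (0.158 × 5.97 − 0.18 × 1.77) = 0.022 / 0.625 = 0.0352 V⁻¹.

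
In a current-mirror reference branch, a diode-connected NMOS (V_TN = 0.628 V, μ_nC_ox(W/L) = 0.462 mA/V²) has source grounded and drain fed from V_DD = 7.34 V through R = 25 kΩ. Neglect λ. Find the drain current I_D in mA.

With gate tied to drain, V_GS = V_DS ≥ V_GS − V_TN, so the device is in saturation.
KCL at the drain: ½ k_n (V_GS − V_TN)² = (V_DD − V_GS)/R.
Let x = V_GS − 0.628. Then 5.78 x² + x − 6.712 = 0, giving x = 0.995 V (positive root), so V_GS = 1.62 V.
I_D = (V_DD − V_GS)/R = (7.34 − 1.62) / 25 = 0.229 mA.

I_D = 0.229 mA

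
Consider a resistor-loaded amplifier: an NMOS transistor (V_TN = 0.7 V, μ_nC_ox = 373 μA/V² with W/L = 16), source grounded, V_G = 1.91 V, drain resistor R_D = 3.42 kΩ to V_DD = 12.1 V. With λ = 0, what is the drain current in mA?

V_GS = V_G = 1.91 V, so V_ov = 1.91 − 0.7 = 1.21 V.
k_n = μ_nC_ox · (W/L) = 5.968 mA/V².
Assume saturation: I_D = ½ k_n V_ov² = 0.5 × 5.968 × 1.21² = 4.37 mA, giving V_DS = V_DD − I_D R_D = 12.1 − 4.37 × 3.42 = -2.84 V.
But -2.84 V < V_ov = 1.21 V, so the device is actually in triode.
In triode I_D = k_n[V_ov V_DS − ½ V_DS²] and I_D = (V_DD − V_DS)/R_D. Equating: 10.2 V_DS² − 25.7 V_DS + 12.1 = 0, giving V_DS = 0.627 V (the root below V_ov).
I_D = (12.1 − 0.627) / 3.42 = 3.35 mA.

I_D = 3.35 mA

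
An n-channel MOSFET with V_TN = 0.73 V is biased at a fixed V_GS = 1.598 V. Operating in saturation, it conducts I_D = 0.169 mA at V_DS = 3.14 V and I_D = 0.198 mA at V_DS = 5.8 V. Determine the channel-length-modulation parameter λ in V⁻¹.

With V_GS fixed, I_D ∝ (1 + λ V_DS) in saturation, so I_D2/I_D1 = (1 + λ V_DS2)/(1 + λ V_DS1).
0.198/0.169 = 1.172 = (1 + 5.8 λ)/(1 + 3.14 λ).
Solving: λ (I_D1 V_DS2 − I_D2 V_DS1) = I_D2 − I_D1, so λ = (0.198 − 0.169) / (0.169 × 5.8 − 0.198 × 3.14) = 0.029 / 0.358 = 0.0809 V⁻¹.

λ = 0.0809 V⁻¹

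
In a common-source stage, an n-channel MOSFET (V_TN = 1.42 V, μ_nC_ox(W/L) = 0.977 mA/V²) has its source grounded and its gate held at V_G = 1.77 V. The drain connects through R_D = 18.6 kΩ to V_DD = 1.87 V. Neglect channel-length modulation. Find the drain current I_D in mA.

I_D = 0.0598 mA

V_GS = V_G = 1.77 V, so V_ov = 1.77 − 1.42 = 0.35 V.
Assume saturation: I_D = ½ k_n V_ov² = 0.5 × 0.977 × 0.35² = 0.0598 mA, giving V_DS = V_DD − I_D R_D = 1.87 − 0.0598 × 18.6 = 0.757 V.
V_DS = 0.757 V ≥ V_ov = 0.35 V, confirming saturation.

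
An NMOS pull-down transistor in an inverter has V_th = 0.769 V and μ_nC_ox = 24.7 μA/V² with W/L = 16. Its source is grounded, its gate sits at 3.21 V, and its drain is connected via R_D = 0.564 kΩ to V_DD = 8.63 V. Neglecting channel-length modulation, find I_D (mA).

I_D = 1.18 mA

V_GS = V_G = 3.21 V, so V_ov = 3.21 − 0.769 = 2.44 V.
k_n = μ_nC_ox · (W/L) = 0.3952 mA/V².
Assume saturation: I_D = ½ k_n V_ov² = 0.5 × 0.3952 × 2.44² = 1.18 mA, giving V_DS = V_DD − I_D R_D = 8.63 − 1.18 × 0.564 = 7.97 V.
V_DS = 7.97 V ≥ V_ov = 2.44 V, confirming saturation.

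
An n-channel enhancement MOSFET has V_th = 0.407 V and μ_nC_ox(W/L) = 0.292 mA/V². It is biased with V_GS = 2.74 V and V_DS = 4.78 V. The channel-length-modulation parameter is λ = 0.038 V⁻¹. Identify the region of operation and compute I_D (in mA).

Saturation; I_D = 0.939 mA

V_ov = V_GS − V_th = 2.74 − 0.407 = 2.33 V.
Since V_DS = 4.78 V ≥ V_ov = 2.33 V, the device is in saturation.
I_D = ½ k_n V_ov² (1 + λ V_DS) = 0.5 × 0.292 × 2.33² × (1 + 0.038 × 4.78) = 0.939 mA.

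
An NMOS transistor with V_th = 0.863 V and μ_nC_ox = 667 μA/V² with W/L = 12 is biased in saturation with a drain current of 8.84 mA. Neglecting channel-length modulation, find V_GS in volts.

k_n = μ_nC_ox · (W/L) = 8.004 mA/V².
In saturation I_D = ½ k_n (V_GS − V_th)², so V_GS − V_th = √(2 I_D / k_n) = √(2 × 8.84 / 8.004) = 1.49 V.
V_GS = 0.863 + 1.49 = 2.35 V.

V_GS = 2.35 V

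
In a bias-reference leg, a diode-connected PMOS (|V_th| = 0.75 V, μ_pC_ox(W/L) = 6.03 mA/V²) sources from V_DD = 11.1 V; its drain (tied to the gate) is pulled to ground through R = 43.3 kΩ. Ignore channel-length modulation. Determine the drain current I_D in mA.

I_D = 0.233 mA

With gate tied to drain, V_SG = V_SD ≥ V_SG − |V_th|, so the device is in saturation.
KCL at the drain: ½ k_p (V_SG − |V_th|)² = (V_DD − V_SG)/R.
Let x = V_SG − 0.75. Then 131 x² + x − 10.35 = 0, giving x = 0.278 V (positive root), so V_SG = 1.03 V.
I_D = (V_DD − V_SG)/R = (11.1 − 1.03) / 43.3 = 0.233 mA.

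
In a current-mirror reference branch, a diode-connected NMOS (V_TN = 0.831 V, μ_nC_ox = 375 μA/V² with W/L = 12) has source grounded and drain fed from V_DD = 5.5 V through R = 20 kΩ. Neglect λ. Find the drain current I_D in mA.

With gate tied to drain, V_GS = V_DS ≥ V_GS − V_TN, so the device is in saturation.
k_n = μ_nC_ox · (W/L) = 4.5 mA/V².
KCL at the drain: ½ k_n (V_GS − V_TN)² = (V_DD − V_GS)/R.
Let x = V_GS − 0.831. Then 45 x² + x − 4.669 = 0, giving x = 0.311 V (positive root), so V_GS = 1.14 V.
I_D = (V_DD − V_GS)/R = (5.5 − 1.14) / 20 = 0.218 mA.

I_D = 0.218 mA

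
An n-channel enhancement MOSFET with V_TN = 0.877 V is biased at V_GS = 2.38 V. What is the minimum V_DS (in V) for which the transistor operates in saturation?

V_DS,sat = 1.50 V

The boundary between triode and saturation is V_DS = V_GS − V_TN = V_ov.
V_ov = 2.38 − 0.877 = 1.5 V.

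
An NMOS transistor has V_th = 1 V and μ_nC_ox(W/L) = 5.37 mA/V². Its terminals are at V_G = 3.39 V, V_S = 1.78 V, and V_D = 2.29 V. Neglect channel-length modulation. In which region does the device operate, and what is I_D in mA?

V_GS = V_G − V_S = 3.39 − 1.78 = 1.61 V; V_DS = V_D − V_S = 2.29 − 1.78 = 0.51 V.
V_ov = V_GS − V_th = 1.61 − 1 = 0.61 V.
Since V_DS = 0.51 V < V_ov = 0.61 V, the device is in the triode region.
I_D = k_n [V_ov · V_DS − ½ V_DS²] = 5.37 × [0.61 × 0.51 − 0.5 × 0.51²] = 0.972 mA.

Triode; I_D = 0.972 mA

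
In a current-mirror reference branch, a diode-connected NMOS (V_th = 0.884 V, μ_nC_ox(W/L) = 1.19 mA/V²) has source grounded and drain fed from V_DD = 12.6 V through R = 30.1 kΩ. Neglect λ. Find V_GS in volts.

V_GS = 1.67 V

With gate tied to drain, V_GS = V_DS ≥ V_GS − V_th, so the device is in saturation.
KCL at the drain: ½ k_n (V_GS − V_th)² = (V_DD − V_GS)/R.
Let x = V_GS − 0.884. Then 17.9 x² + x − 11.72 = 0, giving x = 0.781 V (positive root), so V_GS = 1.67 V.
I_D = (V_DD − V_GS)/R = (12.6 − 1.67) / 30.1 = 0.363 mA.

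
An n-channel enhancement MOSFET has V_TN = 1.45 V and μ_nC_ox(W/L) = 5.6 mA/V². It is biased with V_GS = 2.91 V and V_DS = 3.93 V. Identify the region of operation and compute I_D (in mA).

V_ov = V_GS − V_TN = 2.91 − 1.45 = 1.46 V.
Since V_DS = 3.93 V ≥ V_ov = 1.46 V, the device is in saturation.
I_D = ½ k_n V_ov² = 0.5 × 5.6 × 1.46² = 5.97 mA.

Saturation; I_D = 5.97 mA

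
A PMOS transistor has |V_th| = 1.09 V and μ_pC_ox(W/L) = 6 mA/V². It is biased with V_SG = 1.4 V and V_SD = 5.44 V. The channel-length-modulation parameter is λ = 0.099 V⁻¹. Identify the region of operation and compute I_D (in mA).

Saturation; I_D = 0.444 mA

V_ov = V_SG − |V_th| = 1.4 − 1.09 = 0.31 V.
Since V_SD = 5.44 V ≥ V_ov = 0.31 V, the device is in saturation.
I_D = ½ k_p V_ov² (1 + λ V_SD) = 0.5 × 6 × 0.31² × (1 + 0.099 × 5.44) = 0.444 mA.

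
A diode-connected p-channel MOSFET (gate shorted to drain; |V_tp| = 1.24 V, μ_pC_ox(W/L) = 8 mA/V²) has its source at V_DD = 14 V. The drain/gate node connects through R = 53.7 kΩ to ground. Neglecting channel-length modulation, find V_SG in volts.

With gate tied to drain, V_SG = V_SD ≥ V_SG − |V_tp|, so the device is in saturation.
KCL at the drain: ½ k_p (V_SG − |V_tp|)² = (V_DD − V_SG)/R.
Let x = V_SG − 1.24. Then 215 x² + x − 12.76 = 0, giving x = 0.241 V (positive root), so V_SG = 1.48 V.
I_D = (V_DD − V_SG)/R = (14 − 1.48) / 53.7 = 0.233 mA.

V_SG = 1.48 V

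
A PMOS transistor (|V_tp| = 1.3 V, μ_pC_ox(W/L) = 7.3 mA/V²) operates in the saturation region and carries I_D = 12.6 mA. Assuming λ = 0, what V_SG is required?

In saturation I_D = ½ k_p (V_SG − |V_tp|)², so V_SG − |V_tp| = √(2 I_D / k_p) = √(2 × 12.6 / 7.3) = 1.86 V.
V_SG = 1.3 + 1.86 = 3.16 V.

V_SG = 3.16 V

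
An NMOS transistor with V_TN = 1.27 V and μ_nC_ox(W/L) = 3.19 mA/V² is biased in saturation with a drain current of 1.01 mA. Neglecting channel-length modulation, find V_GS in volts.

V_GS = 2.07 V

In saturation I_D = ½ k_n (V_GS − V_TN)², so V_GS − V_TN = √(2 I_D / k_n) = √(2 × 1.01 / 3.19) = 0.796 V.
V_GS = 1.27 + 0.796 = 2.07 V.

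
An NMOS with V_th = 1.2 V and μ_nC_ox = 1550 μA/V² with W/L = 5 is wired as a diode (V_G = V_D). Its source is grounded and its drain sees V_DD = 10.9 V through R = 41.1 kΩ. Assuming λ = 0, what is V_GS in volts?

With gate tied to drain, V_GS = V_DS ≥ V_GS − V_th, so the device is in saturation.
k_n = μ_nC_ox · (W/L) = 7.75 mA/V².
KCL at the drain: ½ k_n (V_GS − V_th)² = (V_DD − V_GS)/R.
Let x = V_GS − 1.2. Then 159 x² + x − 9.7 = 0, giving x = 0.244 V (positive root), so V_GS = 1.44 V.
I_D = (V_DD − V_GS)/R = (10.9 − 1.44) / 41.1 = 0.23 mA.

V_GS = 1.44 V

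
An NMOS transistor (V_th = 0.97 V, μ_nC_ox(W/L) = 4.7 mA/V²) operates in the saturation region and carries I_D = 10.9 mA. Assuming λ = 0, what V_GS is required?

In saturation I_D = ½ k_n (V_GS − V_th)², so V_GS − V_th = √(2 I_D / k_n) = √(2 × 10.9 / 4.7) = 2.15 V.
V_GS = 0.97 + 2.15 = 3.12 V.

V_GS = 3.12 V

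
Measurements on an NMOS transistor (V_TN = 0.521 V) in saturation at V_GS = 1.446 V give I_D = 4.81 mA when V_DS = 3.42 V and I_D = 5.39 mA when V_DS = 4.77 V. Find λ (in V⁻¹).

λ = 0.129 V⁻¹

With V_GS fixed, I_D ∝ (1 + λ V_DS) in saturation, so I_D2/I_D1 = (1 + λ V_DS2)/(1 + λ V_DS1).
5.39/4.81 = 1.121 = (1 + 4.77 λ)/(1 + 3.42 λ).
Solving: λ (I_D1 V_DS2 − I_D2 V_DS1) = I_D2 − I_D1, so λ = (5.39 − 4.81) / (4.81 × 4.77 − 5.39 × 3.42) = 0.58 / 4.51 = 0.129 V⁻¹.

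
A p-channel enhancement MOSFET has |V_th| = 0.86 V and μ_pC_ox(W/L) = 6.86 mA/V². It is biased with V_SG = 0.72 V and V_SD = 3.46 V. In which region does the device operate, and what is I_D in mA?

V_SG = 0.72 V < |V_th| = 0.86 V, so the transistor is in cutoff.

Cutoff; I_D = 0 mA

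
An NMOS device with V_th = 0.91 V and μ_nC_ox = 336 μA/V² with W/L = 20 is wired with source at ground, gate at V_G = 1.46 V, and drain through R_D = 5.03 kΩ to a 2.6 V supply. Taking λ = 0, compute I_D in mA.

V_GS = V_G = 1.46 V, so V_ov = 1.46 − 0.91 = 0.55 V.
k_n = μ_nC_ox · (W/L) = 6.72 mA/V².
Assume saturation: I_D = ½ k_n V_ov² = 0.5 × 6.72 × 0.55² = 1.02 mA, giving V_DS = V_DD − I_D R_D = 2.6 − 1.02 × 5.03 = -2.51 V.
But -2.51 V < V_ov = 0.55 V, so the device is actually in triode.
In triode I_D = k_n[V_ov V_DS − ½ V_DS²] and I_D = (V_DD − V_DS)/R_D. Equating: 16.9 V_DS² − 19.59 V_DS + 2.6 = 0, giving V_DS = 0.153 V (the root below V_ov).
I_D = (2.6 − 0.153) / 5.03 = 0.487 mA.

I_D = 0.487 mA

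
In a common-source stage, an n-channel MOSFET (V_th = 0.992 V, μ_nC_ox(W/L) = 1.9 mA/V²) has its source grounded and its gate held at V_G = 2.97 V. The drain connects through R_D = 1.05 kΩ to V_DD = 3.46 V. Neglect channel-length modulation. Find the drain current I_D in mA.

V_GS = V_G = 2.97 V, so V_ov = 2.97 − 0.992 = 1.98 V.
Assume saturation: I_D = ½ k_n V_ov² = 0.5 × 1.9 × 1.98² = 3.72 mA, giving V_DS = V_DD − I_D R_D = 3.46 − 3.72 × 1.05 = -0.443 V.
But -0.443 V < V_ov = 1.98 V, so the device is actually in triode.
In triode I_D = k_n[V_ov V_DS − ½ V_DS²] and I_D = (V_DD − V_DS)/R_D. Equating: 0.997 V_DS² − 4.946 V_DS + 3.46 = 0, giving V_DS = 0.843 V (the root below V_ov).
I_D = (3.46 − 0.843) / 1.05 = 2.49 mA.

I_D = 2.49 mA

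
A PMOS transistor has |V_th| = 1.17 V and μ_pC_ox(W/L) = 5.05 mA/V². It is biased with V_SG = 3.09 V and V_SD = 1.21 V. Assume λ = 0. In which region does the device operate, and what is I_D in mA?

V_ov = V_SG − |V_th| = 3.09 − 1.17 = 1.92 V.
Since V_SD = 1.21 V < V_ov = 1.92 V, the device is in the triode region.
I_D = k_p [V_ov · V_SD − ½ V_SD²] = 5.05 × [1.92 × 1.21 − 0.5 × 1.21²] = 8.04 mA.

Triode; I_D = 8.04 mA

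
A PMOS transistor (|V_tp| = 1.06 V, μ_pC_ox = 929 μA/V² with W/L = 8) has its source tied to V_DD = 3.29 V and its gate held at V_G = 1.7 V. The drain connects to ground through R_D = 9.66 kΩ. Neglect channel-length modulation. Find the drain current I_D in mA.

V_SG = V_DD − V_G = 3.29 − 1.7 = 1.59 V, so V_ov = 1.59 − 1.06 = 0.53 V.
k_p = μ_pC_ox · (W/L) = 7.432 mA/V².
Assume saturation: I_D = ½ k_p V_ov² = 0.5 × 7.432 × 0.53² = 1.04 mA, giving V_SD = V_DD − I_D R_D = 3.29 − 1.04 × 9.66 = -6.79 V.
But -6.79 V < V_ov = 0.53 V, so the device is actually in triode.
In triode I_D = k_p[V_ov V_SD − ½ V_SD²] and I_D = (V_DD − V_SD)/R_D. Equating: 35.9 V_SD² − 39.05 V_SD + 3.29 = 0, giving V_SD = 0.092 V (the root below V_ov).
I_D = (3.29 − 0.092) / 9.66 = 0.331 mA.

I_D = 0.331 mA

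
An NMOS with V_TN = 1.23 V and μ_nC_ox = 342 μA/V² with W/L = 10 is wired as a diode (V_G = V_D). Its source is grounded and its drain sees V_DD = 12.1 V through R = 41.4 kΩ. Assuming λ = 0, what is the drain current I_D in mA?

I_D = 0.253 mA

With gate tied to drain, V_GS = V_DS ≥ V_GS − V_TN, so the device is in saturation.
k_n = μ_nC_ox · (W/L) = 3.42 mA/V².
KCL at the drain: ½ k_n (V_GS − V_TN)² = (V_DD − V_GS)/R.
Let x = V_GS − 1.23. Then 70.8 x² + x − 10.87 = 0, giving x = 0.385 V (positive root), so V_GS = 1.61 V.
I_D = (V_DD − V_GS)/R = (12.1 − 1.61) / 41.4 = 0.253 mA.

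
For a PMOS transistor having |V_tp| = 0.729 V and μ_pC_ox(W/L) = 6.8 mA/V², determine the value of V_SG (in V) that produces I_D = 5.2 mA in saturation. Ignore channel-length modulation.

In saturation I_D = ½ k_p (V_SG − |V_tp|)², so V_SG − |V_tp| = √(2 I_D / k_p) = √(2 × 5.2 / 6.8) = 1.24 V.
V_SG = 0.729 + 1.24 = 1.97 V.

V_SG = 1.97 V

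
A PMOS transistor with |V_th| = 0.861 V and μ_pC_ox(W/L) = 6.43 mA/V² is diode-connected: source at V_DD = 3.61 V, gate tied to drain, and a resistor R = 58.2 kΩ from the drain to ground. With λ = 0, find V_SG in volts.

With gate tied to drain, V_SG = V_SD ≥ V_SG − |V_th|, so the device is in saturation.
KCL at the drain: ½ k_p (V_SG − |V_th|)² = (V_DD − V_SG)/R.
Let x = V_SG − 0.861. Then 187 x² + x − 2.749 = 0, giving x = 0.119 V (positive root), so V_SG = 0.98 V.
I_D = (V_DD − V_SG)/R = (3.61 − 0.98) / 58.2 = 0.0452 mA.

V_SG = 0.980 V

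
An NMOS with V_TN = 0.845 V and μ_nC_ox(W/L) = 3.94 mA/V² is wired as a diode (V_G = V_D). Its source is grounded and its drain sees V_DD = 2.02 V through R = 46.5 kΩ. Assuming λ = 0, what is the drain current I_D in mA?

With gate tied to drain, V_GS = V_DS ≥ V_GS − V_TN, so the device is in saturation.
KCL at the drain: ½ k_n (V_GS − V_TN)² = (V_DD − V_GS)/R.
Let x = V_GS − 0.845. Then 91.6 x² + x − 1.175 = 0, giving x = 0.108 V (positive root), so V_GS = 0.953 V.
I_D = (V_DD − V_GS)/R = (2.02 − 0.953) / 46.5 = 0.0229 mA.

I_D = 0.0229 mA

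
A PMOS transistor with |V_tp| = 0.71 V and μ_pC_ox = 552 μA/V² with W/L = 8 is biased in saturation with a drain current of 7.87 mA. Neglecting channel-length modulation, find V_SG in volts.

k_p = μ_pC_ox · (W/L) = 4.416 mA/V².
In saturation I_D = ½ k_p (V_SG − |V_tp|)², so V_SG − |V_tp| = √(2 I_D / k_p) = √(2 × 7.87 / 4.416) = 1.89 V.
V_SG = 0.71 + 1.89 = 2.6 V.

V_SG = 2.60 V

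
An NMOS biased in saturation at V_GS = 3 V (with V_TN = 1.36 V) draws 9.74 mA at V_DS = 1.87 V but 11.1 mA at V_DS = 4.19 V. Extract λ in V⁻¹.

λ = 0.0678 V⁻¹

With V_GS fixed, I_D ∝ (1 + λ V_DS) in saturation, so I_D2/I_D1 = (1 + λ V_DS2)/(1 + λ V_DS1).
11.1/9.74 = 1.14 = (1 + 4.19 λ)/(1 + 1.87 λ).
Solving: λ (I_D1 V_DS2 − I_D2 V_DS1) = I_D2 − I_D1, so λ = (11.1 − 9.74) / (9.74 × 4.19 − 11.1 × 1.87) = 1.36 / 20.1 = 0.0678 V⁻¹.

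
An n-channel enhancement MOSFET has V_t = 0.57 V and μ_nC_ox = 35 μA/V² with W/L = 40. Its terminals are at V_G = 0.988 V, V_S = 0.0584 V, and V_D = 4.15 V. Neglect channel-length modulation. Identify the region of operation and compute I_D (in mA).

Saturation; I_D = 0.0905 mA

V_GS = V_G − V_S = 0.988 − 0.0584 = 0.93 V; V_DS = V_D − V_S = 4.15 − 0.0584 = 4.09 V.
k_n = μ_nC_ox · (W/L) = 1.4 mA/V².
V_ov = V_GS − V_t = 0.93 − 0.57 = 0.36 V.
Since V_DS = 4.09 V ≥ V_ov = 0.36 V, the device is in saturation.
I_D = ½ k_n V_ov² = 0.5 × 1.4 × 0.36² = 0.0905 mA.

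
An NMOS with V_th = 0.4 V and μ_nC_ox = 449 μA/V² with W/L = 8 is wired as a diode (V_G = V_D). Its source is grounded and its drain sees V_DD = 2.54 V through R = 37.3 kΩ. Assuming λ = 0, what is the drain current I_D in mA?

I_D = 0.0528 mA

With gate tied to drain, V_GS = V_DS ≥ V_GS − V_th, so the device is in saturation.
k_n = μ_nC_ox · (W/L) = 3.592 mA/V².
KCL at the drain: ½ k_n (V_GS − V_th)² = (V_DD − V_GS)/R.
Let x = V_GS − 0.4. Then 67 x² + x − 2.14 = 0, giving x = 0.171 V (positive root), so V_GS = 0.571 V.
I_D = (V_DD − V_GS)/R = (2.54 − 0.571) / 37.3 = 0.0528 mA.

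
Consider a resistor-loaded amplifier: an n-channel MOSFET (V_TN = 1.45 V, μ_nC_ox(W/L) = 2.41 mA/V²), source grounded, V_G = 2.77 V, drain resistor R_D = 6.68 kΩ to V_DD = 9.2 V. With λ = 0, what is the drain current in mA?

V_GS = V_G = 2.77 V, so V_ov = 2.77 − 1.45 = 1.32 V.
Assume saturation: I_D = ½ k_n V_ov² = 0.5 × 2.41 × 1.32² = 2.1 mA, giving V_DS = V_DD − I_D R_D = 9.2 − 2.1 × 6.68 = -4.83 V.
But -4.83 V < V_ov = 1.32 V, so the device is actually in triode.
In triode I_D = k_n[V_ov V_DS − ½ V_DS²] and I_D = (V_DD − V_DS)/R_D. Equating: 8.05 V_DS² − 22.25 V_DS + 9.2 = 0, giving V_DS = 0.506 V (the root below V_ov).
I_D = (9.2 − 0.506) / 6.68 = 1.3 mA.

I_D = 1.30 mA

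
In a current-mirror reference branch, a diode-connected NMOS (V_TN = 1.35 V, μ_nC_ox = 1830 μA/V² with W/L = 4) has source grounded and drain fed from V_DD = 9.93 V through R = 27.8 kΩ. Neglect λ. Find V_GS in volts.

With gate tied to drain, V_GS = V_DS ≥ V_GS − V_TN, so the device is in saturation.
k_n = μ_nC_ox · (W/L) = 7.32 mA/V².
KCL at the drain: ½ k_n (V_GS − V_TN)² = (V_DD − V_GS)/R.
Let x = V_GS − 1.35. Then 102 x² + x − 8.58 = 0, giving x = 0.286 V (positive root), so V_GS = 1.64 V.
I_D = (V_DD − V_GS)/R = (9.93 − 1.64) / 27.8 = 0.298 mA.

V_GS = 1.64 V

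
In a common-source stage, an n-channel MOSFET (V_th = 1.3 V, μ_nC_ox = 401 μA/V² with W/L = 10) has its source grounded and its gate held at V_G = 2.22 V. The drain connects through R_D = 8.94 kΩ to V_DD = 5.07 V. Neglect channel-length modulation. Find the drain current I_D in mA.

V_GS = V_G = 2.22 V, so V_ov = 2.22 − 1.3 = 0.92 V.
k_n = μ_nC_ox · (W/L) = 4.01 mA/V².
Assume saturation: I_D = ½ k_n V_ov² = 0.5 × 4.01 × 0.92² = 1.7 mA, giving V_DS = V_DD − I_D R_D = 5.07 − 1.7 × 8.94 = -10.1 V.
But -10.1 V < V_ov = 0.92 V, so the device is actually in triode.
In triode I_D = k_n[V_ov V_DS − ½ V_DS²] and I_D = (V_DD − V_DS)/R_D. Equating: 17.9 V_DS² − 33.98 V_DS + 5.07 = 0, giving V_DS = 0.163 V (the root below V_ov).
I_D = (5.07 − 0.163) / 8.94 = 0.549 mA.

I_D = 0.549 mA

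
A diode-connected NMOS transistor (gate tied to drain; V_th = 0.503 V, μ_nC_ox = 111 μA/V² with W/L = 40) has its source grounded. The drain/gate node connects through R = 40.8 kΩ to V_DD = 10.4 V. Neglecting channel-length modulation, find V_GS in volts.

With gate tied to drain, V_GS = V_DS ≥ V_GS − V_th, so the device is in saturation.
k_n = μ_nC_ox · (W/L) = 4.44 mA/V².
KCL at the drain: ½ k_n (V_GS − V_th)² = (V_DD − V_GS)/R.
Let x = V_GS − 0.503. Then 90.6 x² + x − 9.897 = 0, giving x = 0.325 V (positive root), so V_GS = 0.828 V.
I_D = (V_DD − V_GS)/R = (10.4 − 0.828) / 40.8 = 0.235 mA.

V_GS = 0.828 V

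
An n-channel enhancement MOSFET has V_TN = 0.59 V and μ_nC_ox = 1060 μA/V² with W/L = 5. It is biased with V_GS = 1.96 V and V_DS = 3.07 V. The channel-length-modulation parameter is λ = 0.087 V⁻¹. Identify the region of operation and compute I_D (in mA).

Saturation; I_D = 6.30 mA

k_n = μ_nC_ox · (W/L) = 5.3 mA/V².
V_ov = V_GS − V_TN = 1.96 − 0.59 = 1.37 V.
Since V_DS = 3.07 V ≥ V_ov = 1.37 V, the device is in saturation.
I_D = ½ k_n V_ov² (1 + λ V_DS) = 0.5 × 5.3 × 1.37² × (1 + 0.087 × 3.07) = 6.3 mA.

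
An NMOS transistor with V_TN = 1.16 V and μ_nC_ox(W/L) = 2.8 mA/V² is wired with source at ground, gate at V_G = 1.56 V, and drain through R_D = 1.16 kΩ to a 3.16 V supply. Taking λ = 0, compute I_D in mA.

I_D = 0.224 mA

V_GS = V_G = 1.56 V, so V_ov = 1.56 − 1.16 = 0.4 V.
Assume saturation: I_D = ½ k_n V_ov² = 0.5 × 2.8 × 0.4² = 0.224 mA, giving V_DS = V_DD − I_D R_D = 3.16 − 0.224 × 1.16 = 2.9 V.
V_DS = 2.9 V ≥ V_ov = 0.4 V, confirming saturation.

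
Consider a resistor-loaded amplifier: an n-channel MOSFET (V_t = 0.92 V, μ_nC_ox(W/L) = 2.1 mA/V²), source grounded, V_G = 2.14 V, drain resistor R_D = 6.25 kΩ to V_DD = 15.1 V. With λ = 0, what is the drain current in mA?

V_GS = V_G = 2.14 V, so V_ov = 2.14 − 0.92 = 1.22 V.
Assume saturation: I_D = ½ k_n V_ov² = 0.5 × 2.1 × 1.22² = 1.56 mA, giving V_DS = V_DD − I_D R_D = 15.1 − 1.56 × 6.25 = 5.33 V.
V_DS = 5.33 V ≥ V_ov = 1.22 V, confirming saturation.

I_D = 1.56 mA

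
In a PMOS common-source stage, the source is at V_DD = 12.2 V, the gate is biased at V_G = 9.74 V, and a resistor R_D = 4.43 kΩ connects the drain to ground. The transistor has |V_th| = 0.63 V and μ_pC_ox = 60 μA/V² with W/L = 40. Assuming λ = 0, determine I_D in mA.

I_D = 2.59 mA

V_SG = V_DD − V_G = 12.2 − 9.74 = 2.46 V, so V_ov = 2.46 − 0.63 = 1.83 V.
k_p = μ_pC_ox · (W/L) = 2.4 mA/V².
Assume saturation: I_D = ½ k_p V_ov² = 0.5 × 2.4 × 1.83² = 4.02 mA, giving V_SD = V_DD − I_D R_D = 12.2 − 4.02 × 4.43 = -5.6 V.
But -5.6 V < V_ov = 1.83 V, so the device is actually in triode.
In triode I_D = k_p[V_ov V_SD − ½ V_SD²] and I_D = (V_DD − V_SD)/R_D. Equating: 5.32 V_SD² − 20.46 V_SD + 12.2 = 0, giving V_SD = 0.738 V (the root below V_ov).
I_D = (12.2 − 0.738) / 4.43 = 2.59 mA.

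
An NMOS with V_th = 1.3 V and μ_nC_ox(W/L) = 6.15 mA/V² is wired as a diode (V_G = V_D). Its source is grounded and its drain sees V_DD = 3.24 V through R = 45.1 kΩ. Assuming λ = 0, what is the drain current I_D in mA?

I_D = 0.0405 mA

With gate tied to drain, V_GS = V_DS ≥ V_GS − V_th, so the device is in saturation.
KCL at the drain: ½ k_n (V_GS − V_th)² = (V_DD − V_GS)/R.
Let x = V_GS − 1.3. Then 139 x² + x − 1.94 = 0, giving x = 0.115 V (positive root), so V_GS = 1.41 V.
I_D = (V_DD − V_GS)/R = (3.24 − 1.41) / 45.1 = 0.0405 mA.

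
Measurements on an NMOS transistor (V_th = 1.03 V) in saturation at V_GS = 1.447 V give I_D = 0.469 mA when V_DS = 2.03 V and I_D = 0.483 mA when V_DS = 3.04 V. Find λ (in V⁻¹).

With V_GS fixed, I_D ∝ (1 + λ V_DS) in saturation, so I_D2/I_D1 = (1 + λ V_DS2)/(1 + λ V_DS1).
0.483/0.469 = 1.03 = (1 + 3.04 λ)/(1 + 2.03 λ).
Solving: λ (I_D1 V_DS2 − I_D2 V_DS1) = I_D2 − I_D1, so λ = (0.483 − 0.469) / (0.469 × 3.04 − 0.483 × 2.03) = 0.014 / 0.445 = 0.0314 V⁻¹.

λ = 0.0314 V⁻¹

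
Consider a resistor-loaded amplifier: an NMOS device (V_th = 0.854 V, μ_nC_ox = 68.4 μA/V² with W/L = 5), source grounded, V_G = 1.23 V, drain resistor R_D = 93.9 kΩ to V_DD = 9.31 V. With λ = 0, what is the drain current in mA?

V_GS = V_G = 1.23 V, so V_ov = 1.23 − 0.854 = 0.376 V.
k_n = μ_nC_ox · (W/L) = 0.342 mA/V².
Assume saturation: I_D = ½ k_n V_ov² = 0.5 × 0.342 × 0.376² = 0.0242 mA, giving V_DS = V_DD − I_D R_D = 9.31 − 0.0242 × 93.9 = 7.04 V.
V_DS = 7.04 V ≥ V_ov = 0.376 V, confirming saturation.

I_D = 0.0242 mA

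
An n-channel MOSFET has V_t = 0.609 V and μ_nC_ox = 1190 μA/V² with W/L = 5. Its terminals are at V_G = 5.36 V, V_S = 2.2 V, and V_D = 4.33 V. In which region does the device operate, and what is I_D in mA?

Triode; I_D = 18.8 mA

V_GS = V_G − V_S = 5.36 − 2.2 = 3.16 V; V_DS = V_D − V_S = 4.33 − 2.2 = 2.13 V.
k_n = μ_nC_ox · (W/L) = 5.95 mA/V².
V_ov = V_GS − V_t = 3.16 − 0.609 = 2.55 V.
Since V_DS = 2.13 V < V_ov = 2.55 V, the device is in the triode region.
I_D = k_n [V_ov · V_DS − ½ V_DS²] = 5.95 × [2.55 × 2.13 − 0.5 × 2.13²] = 18.8 mA.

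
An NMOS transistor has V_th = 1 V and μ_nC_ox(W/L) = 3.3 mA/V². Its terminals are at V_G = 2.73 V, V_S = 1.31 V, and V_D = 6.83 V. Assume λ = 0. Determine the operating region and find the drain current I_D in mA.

Saturation; I_D = 0.291 mA

V_GS = V_G − V_S = 2.73 − 1.31 = 1.42 V; V_DS = V_D − V_S = 6.83 − 1.31 = 5.52 V.
V_ov = V_GS − V_th = 1.42 − 1 = 0.42 V.
Since V_DS = 5.52 V ≥ V_ov = 0.42 V, the device is in saturation.
I_D = ½ k_n V_ov² = 0.5 × 3.3 × 0.42² = 0.291 mA.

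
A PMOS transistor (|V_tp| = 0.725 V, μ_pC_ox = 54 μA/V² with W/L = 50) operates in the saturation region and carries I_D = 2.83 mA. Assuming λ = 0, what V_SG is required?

V_SG = 2.17 V

k_p = μ_pC_ox · (W/L) = 2.7 mA/V².
In saturation I_D = ½ k_p (V_SG − |V_tp|)², so V_SG − |V_tp| = √(2 I_D / k_p) = √(2 × 2.83 / 2.7) = 1.45 V.
V_SG = 0.725 + 1.45 = 2.17 V.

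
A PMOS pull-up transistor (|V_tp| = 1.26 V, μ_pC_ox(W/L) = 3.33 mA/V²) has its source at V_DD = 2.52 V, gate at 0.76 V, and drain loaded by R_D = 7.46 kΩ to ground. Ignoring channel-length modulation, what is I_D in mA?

V_SG = V_DD − V_G = 2.52 − 0.76 = 1.76 V, so V_ov = 1.76 − 1.26 = 0.5 V.
Assume saturation: I_D = ½ k_p V_ov² = 0.5 × 3.33 × 0.5² = 0.416 mA, giving V_SD = V_DD − I_D R_D = 2.52 − 0.416 × 7.46 = -0.585 V.
But -0.585 V < V_ov = 0.5 V, so the device is actually in triode.
In triode I_D = k_p[V_ov V_SD − ½ V_SD²] and I_D = (V_DD − V_SD)/R_D. Equating: 12.4 V_SD² − 13.42 V_SD + 2.52 = 0, giving V_SD = 0.242 V (the root below V_ov).
I_D = (2.52 − 0.242) / 7.46 = 0.305 mA.

I_D = 0.305 mA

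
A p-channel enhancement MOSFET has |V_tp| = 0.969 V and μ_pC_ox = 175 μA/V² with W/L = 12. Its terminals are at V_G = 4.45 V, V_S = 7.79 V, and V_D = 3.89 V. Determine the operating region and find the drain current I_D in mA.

V_SG = V_S − V_G = 7.79 − 4.45 = 3.34 V; V_SD = V_S − V_D = 7.79 − 3.89 = 3.9 V.
k_p = μ_pC_ox · (W/L) = 2.1 mA/V².
V_ov = V_SG − |V_tp| = 3.34 − 0.969 = 2.37 V.
Since V_SD = 3.9 V ≥ V_ov = 2.37 V, the device is in saturation.
I_D = ½ k_p V_ov² = 0.5 × 2.1 × 2.37² = 5.9 mA.

Saturation; I_D = 5.90 mA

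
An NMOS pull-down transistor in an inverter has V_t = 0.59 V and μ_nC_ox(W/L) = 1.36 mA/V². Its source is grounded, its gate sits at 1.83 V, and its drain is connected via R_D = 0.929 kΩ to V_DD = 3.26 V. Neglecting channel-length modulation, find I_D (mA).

V_GS = V_G = 1.83 V, so V_ov = 1.83 − 0.59 = 1.24 V.
Assume saturation: I_D = ½ k_n V_ov² = 0.5 × 1.36 × 1.24² = 1.05 mA, giving V_DS = V_DD − I_D R_D = 3.26 − 1.05 × 0.929 = 2.29 V.
V_DS = 2.29 V ≥ V_ov = 1.24 V, confirming saturation.

I_D = 1.05 mA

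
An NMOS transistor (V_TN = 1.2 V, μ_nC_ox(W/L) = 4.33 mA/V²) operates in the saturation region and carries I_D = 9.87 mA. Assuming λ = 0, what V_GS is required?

In saturation I_D = ½ k_n (V_GS − V_TN)², so V_GS − V_TN = √(2 I_D / k_n) = √(2 × 9.87 / 4.33) = 2.14 V.
V_GS = 1.2 + 2.14 = 3.34 V.

V_GS = 3.34 V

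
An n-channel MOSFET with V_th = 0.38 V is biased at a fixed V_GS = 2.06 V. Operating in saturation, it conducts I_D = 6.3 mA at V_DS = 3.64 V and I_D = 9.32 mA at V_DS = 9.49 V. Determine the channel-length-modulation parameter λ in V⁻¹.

λ = 0.117 V⁻¹

With V_GS fixed, I_D ∝ (1 + λ V_DS) in saturation, so I_D2/I_D1 = (1 + λ V_DS2)/(1 + λ V_DS1).
9.32/6.3 = 1.479 = (1 + 9.49 λ)/(1 + 3.64 λ).
Solving: λ (I_D1 V_DS2 − I_D2 V_DS1) = I_D2 − I_D1, so λ = (9.32 − 6.3) / (6.3 × 9.49 − 9.32 × 3.64) = 3.02 / 25.9 = 0.117 V⁻¹.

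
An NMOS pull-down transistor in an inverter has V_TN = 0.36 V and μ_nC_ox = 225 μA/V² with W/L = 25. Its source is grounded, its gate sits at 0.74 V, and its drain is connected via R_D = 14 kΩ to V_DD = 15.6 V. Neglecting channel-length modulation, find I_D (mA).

I_D = 0.406 mA

V_GS = V_G = 0.74 V, so V_ov = 0.74 − 0.36 = 0.38 V.
k_n = μ_nC_ox · (W/L) = 5.625 mA/V².
Assume saturation: I_D = ½ k_n V_ov² = 0.5 × 5.625 × 0.38² = 0.406 mA, giving V_DS = V_DD − I_D R_D = 15.6 − 0.406 × 14 = 9.91 V.
V_DS = 9.91 V ≥ V_ov = 0.38 V, confirming saturation.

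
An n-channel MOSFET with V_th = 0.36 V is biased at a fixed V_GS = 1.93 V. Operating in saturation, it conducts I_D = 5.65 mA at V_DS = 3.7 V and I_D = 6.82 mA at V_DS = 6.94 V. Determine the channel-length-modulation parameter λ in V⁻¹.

With V_GS fixed, I_D ∝ (1 + λ V_DS) in saturation, so I_D2/I_D1 = (1 + λ V_DS2)/(1 + λ V_DS1).
6.82/5.65 = 1.207 = (1 + 6.94 λ)/(1 + 3.7 λ).
Solving: λ (I_D1 V_DS2 − I_D2 V_DS1) = I_D2 − I_D1, so λ = (6.82 − 5.65) / (5.65 × 6.94 − 6.82 × 3.7) = 1.17 / 14 = 0.0837 V⁻¹.

λ = 0.0837 V⁻¹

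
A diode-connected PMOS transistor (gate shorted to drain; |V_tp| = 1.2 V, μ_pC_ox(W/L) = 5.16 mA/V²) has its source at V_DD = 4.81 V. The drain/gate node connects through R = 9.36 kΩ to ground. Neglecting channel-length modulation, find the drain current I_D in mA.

With gate tied to drain, V_SG = V_SD ≥ V_SG − |V_tp|, so the device is in saturation.
KCL at the drain: ½ k_p (V_SG − |V_tp|)² = (V_DD − V_SG)/R.
Let x = V_SG − 1.2. Then 24.1 x² + x − 3.61 = 0, giving x = 0.366 V (positive root), so V_SG = 1.57 V.
I_D = (V_DD − V_SG)/R = (4.81 − 1.57) / 9.36 = 0.347 mA.

I_D = 0.347 mA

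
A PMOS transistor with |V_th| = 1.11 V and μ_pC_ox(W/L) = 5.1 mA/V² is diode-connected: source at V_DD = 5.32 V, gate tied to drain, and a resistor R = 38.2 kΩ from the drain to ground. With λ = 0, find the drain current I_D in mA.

I_D = 0.105 mA

With gate tied to drain, V_SG = V_SD ≥ V_SG − |V_th|, so the device is in saturation.
KCL at the drain: ½ k_p (V_SG − |V_th|)² = (V_DD − V_SG)/R.
Let x = V_SG − 1.11. Then 97.4 x² + x − 4.21 = 0, giving x = 0.203 V (positive root), so V_SG = 1.31 V.
I_D = (V_DD − V_SG)/R = (5.32 − 1.31) / 38.2 = 0.105 mA.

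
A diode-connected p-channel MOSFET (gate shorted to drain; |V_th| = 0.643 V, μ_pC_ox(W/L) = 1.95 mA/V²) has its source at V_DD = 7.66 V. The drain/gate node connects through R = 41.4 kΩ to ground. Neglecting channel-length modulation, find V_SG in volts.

With gate tied to drain, V_SG = V_SD ≥ V_SG − |V_th|, so the device is in saturation.
KCL at the drain: ½ k_p (V_SG − |V_th|)² = (V_DD − V_SG)/R.
Let x = V_SG − 0.643. Then 40.4 x² + x − 7.017 = 0, giving x = 0.405 V (positive root), so V_SG = 1.05 V.
I_D = (V_DD − V_SG)/R = (7.66 − 1.05) / 41.4 = 0.16 mA.

V_SG = 1.05 V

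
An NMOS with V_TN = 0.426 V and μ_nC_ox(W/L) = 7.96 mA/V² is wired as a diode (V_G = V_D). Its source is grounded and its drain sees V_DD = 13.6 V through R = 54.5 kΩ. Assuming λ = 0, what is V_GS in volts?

V_GS = 0.670 V

With gate tied to drain, V_GS = V_DS ≥ V_GS − V_TN, so the device is in saturation.
KCL at the drain: ½ k_n (V_GS − V_TN)² = (V_DD − V_GS)/R.
Let x = V_GS − 0.426. Then 217 x² + x − 13.17 = 0, giving x = 0.244 V (positive root), so V_GS = 0.67 V.
I_D = (V_DD − V_GS)/R = (13.6 − 0.67) / 54.5 = 0.237 mA.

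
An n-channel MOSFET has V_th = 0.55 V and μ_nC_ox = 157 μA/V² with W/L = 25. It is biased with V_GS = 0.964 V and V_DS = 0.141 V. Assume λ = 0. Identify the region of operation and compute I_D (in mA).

k_n = μ_nC_ox · (W/L) = 3.925 mA/V².
V_ov = V_GS − V_th = 0.964 − 0.55 = 0.414 V.
Since V_DS = 0.141 V < V_ov = 0.414 V, the device is in the triode region.
I_D = k_n [V_ov · V_DS − ½ V_DS²] = 3.925 × [0.414 × 0.141 − 0.5 × 0.141²] = 0.19 mA.

Triode; I_D = 0.190 mA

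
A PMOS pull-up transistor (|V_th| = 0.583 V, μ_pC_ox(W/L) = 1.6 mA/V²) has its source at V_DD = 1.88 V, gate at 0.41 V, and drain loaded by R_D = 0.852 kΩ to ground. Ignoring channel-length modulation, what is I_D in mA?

V_SG = V_DD − V_G = 1.88 − 0.41 = 1.47 V, so V_ov = 1.47 − 0.583 = 0.887 V.
Assume saturation: I_D = ½ k_p V_ov² = 0.5 × 1.6 × 0.887² = 0.629 mA, giving V_SD = V_DD − I_D R_D = 1.88 − 0.629 × 0.852 = 1.34 V.
V_SD = 1.34 V ≥ V_ov = 0.887 V, confirming saturation.

I_D = 0.629 mA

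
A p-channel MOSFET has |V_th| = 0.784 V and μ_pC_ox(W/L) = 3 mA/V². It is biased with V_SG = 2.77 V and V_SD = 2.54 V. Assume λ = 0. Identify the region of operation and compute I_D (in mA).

Saturation; I_D = 5.92 mA

V_ov = V_SG − |V_th| = 2.77 − 0.784 = 1.99 V.
Since V_SD = 2.54 V ≥ V_ov = 1.99 V, the device is in saturation.
I_D = ½ k_p V_ov² = 0.5 × 3 × 1.99² = 5.92 mA.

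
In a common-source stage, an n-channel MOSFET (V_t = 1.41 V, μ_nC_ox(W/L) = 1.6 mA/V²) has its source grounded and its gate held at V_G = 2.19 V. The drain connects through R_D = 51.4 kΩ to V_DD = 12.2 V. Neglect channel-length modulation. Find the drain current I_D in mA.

I_D = 0.233 mA

V_GS = V_G = 2.19 V, so V_ov = 2.19 − 1.41 = 0.78 V.
Assume saturation: I_D = ½ k_n V_ov² = 0.5 × 1.6 × 0.78² = 0.487 mA, giving V_DS = V_DD − I_D R_D = 12.2 − 0.487 × 51.4 = -12.8 V.
But -12.8 V < V_ov = 0.78 V, so the device is actually in triode.
In triode I_D = k_n[V_ov V_DS − ½ V_DS²] and I_D = (V_DD − V_DS)/R_D. Equating: 41.1 V_DS² − 65.15 V_DS + 12.2 = 0, giving V_DS = 0.217 V (the root below V_ov).
I_D = (12.2 − 0.217) / 51.4 = 0.233 mA.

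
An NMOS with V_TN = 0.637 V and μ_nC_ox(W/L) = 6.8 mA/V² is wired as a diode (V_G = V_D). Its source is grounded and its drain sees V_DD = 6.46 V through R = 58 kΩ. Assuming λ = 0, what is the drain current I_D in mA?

I_D = 0.0975 mA

With gate tied to drain, V_GS = V_DS ≥ V_GS − V_TN, so the device is in saturation.
KCL at the drain: ½ k_n (V_GS − V_TN)² = (V_DD − V_GS)/R.
Let x = V_GS − 0.637. Then 197 x² + x − 5.823 = 0, giving x = 0.169 V (positive root), so V_GS = 0.806 V.
I_D = (V_DD − V_GS)/R = (6.46 − 0.806) / 58 = 0.0975 mA.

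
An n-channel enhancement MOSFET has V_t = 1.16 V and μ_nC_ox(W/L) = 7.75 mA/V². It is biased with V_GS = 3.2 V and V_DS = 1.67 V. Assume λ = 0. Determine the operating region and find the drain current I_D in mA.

V_ov = V_GS − V_t = 3.2 − 1.16 = 2.04 V.
Since V_DS = 1.67 V < V_ov = 2.04 V, the device is in the triode region.
I_D = k_n [V_ov · V_DS − ½ V_DS²] = 7.75 × [2.04 × 1.67 − 0.5 × 1.67²] = 15.6 mA.

Triode; I_D = 15.6 mA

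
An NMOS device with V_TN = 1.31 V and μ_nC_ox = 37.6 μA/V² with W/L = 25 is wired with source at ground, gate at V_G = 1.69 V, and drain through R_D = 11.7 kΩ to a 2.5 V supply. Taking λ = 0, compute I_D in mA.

V_GS = V_G = 1.69 V, so V_ov = 1.69 − 1.31 = 0.38 V.
k_n = μ_nC_ox · (W/L) = 0.94 mA/V².
Assume saturation: I_D = ½ k_n V_ov² = 0.5 × 0.94 × 0.38² = 0.0679 mA, giving V_DS = V_DD − I_D R_D = 2.5 − 0.0679 × 11.7 = 1.71 V.
V_DS = 1.71 V ≥ V_ov = 0.38 V, confirming saturation.

I_D = 0.0679 mA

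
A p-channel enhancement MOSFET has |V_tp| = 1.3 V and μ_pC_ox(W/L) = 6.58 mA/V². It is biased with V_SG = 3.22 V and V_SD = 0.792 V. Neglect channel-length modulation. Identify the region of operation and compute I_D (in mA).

V_ov = V_SG − |V_tp| = 3.22 − 1.3 = 1.92 V.
Since V_SD = 0.792 V < V_ov = 1.92 V, the device is in the triode region.
I_D = k_p [V_ov · V_SD − ½ V_SD²] = 6.58 × [1.92 × 0.792 − 0.5 × 0.792²] = 7.94 mA.

Triode; I_D = 7.94 mA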